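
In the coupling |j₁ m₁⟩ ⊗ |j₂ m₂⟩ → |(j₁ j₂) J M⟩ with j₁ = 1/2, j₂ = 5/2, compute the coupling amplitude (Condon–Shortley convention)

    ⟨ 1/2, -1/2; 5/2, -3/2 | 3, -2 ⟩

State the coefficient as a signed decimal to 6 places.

+0.912871

√[7·0!1!5!/7! · 0!1!1!4!1!5!] = √(480)
  +(−1)^0/∏(0,0,1,1,0,4)! = 1/24  (running 1/24)
⟨..|..⟩ = √(480)·(1/24) = +0.912871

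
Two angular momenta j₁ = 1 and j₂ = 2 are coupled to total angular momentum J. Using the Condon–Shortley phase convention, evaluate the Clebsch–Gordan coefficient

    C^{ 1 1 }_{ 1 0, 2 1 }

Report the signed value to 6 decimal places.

triangle: 2!*0!*2!/5! = 4/120
(j±m)!: 1!*1!*3!*1!*2!*0! = 12
prefactor² = (2J+1)*Δ*N² = 6/5
  k=1: −1/(1!*1!*0!*2!*0!*0!) = -1/2
Σ = -1/2  ⇒  CG² = 6/5*(-1/2)² = 3/10
CG = −√(3/10) = -0.547723

-0.547723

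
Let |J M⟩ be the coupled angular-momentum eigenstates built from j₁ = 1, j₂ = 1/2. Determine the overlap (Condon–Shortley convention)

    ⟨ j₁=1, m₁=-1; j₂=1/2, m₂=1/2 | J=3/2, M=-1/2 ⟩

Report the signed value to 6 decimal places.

+√(1/3) = +0.577350

√[4·0!2!1!/4! · 0!2!1!0!1!2!] = √(4/3)
  +(−1)^0/∏(0,0,2,1,0,0)! = 1/2  (running 1/2)
⟨..|..⟩ = √(4/3)·(1/2) = +0.577350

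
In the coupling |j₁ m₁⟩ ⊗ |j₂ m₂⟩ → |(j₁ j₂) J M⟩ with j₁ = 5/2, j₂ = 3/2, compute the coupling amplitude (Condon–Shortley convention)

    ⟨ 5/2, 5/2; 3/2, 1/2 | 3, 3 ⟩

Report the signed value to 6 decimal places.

+√(5/8) ≈ +0.790569

triangle: 1!×4!×2!/8! = 48/40320
(j±m)!: 5!×0!×2!×1!×6!×0! = 172800
prefactor² = (2J+1)×Δ×N² = 1440
  k=0: +1/(0!×1!×0!×2!×4!×0!) = 1/48
Σ = 1/48  ⇒  CG² = 1440×1/48² = 5/8
CG = +√(5/8) = +0.790569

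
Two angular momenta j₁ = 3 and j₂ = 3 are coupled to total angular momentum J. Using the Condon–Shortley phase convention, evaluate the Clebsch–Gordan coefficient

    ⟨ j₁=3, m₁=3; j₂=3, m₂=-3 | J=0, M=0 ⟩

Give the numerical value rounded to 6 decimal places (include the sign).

+√(1/7) = +0.377964

j₁+j₂−J=6  J+j₁−j₂=0  J−j₁+j₂=0  j₁+j₂+J+1=7
(j₁±m₁, j₂±m₂, J±M) = (6,0,0,6,0,0)
P² = 518400/7
sum k=0..0:
  [0] +1/720 = 1/720
S = 1/720
C² = P²·S² = 1/7 ; C = +0.377964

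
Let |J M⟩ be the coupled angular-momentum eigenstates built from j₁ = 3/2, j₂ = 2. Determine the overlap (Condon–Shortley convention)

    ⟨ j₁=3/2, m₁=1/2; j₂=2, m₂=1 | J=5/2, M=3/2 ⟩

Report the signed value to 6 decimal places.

−√(1/35) = -0.169031

j₁+j₂−J=1  J+j₁−j₂=2  J−j₁+j₂=3  j₁+j₂+J+1=7
(j₁±m₁, j₂±m₂, J±M) = (2,1,3,1,4,1)
P² = 144/35
sum k=0..1:
  [0] +1/6 = 1/6
  [1] −1/4 = -1/4
S = -1/12
C² = P²·S² = 1/35 ; C = -0.169031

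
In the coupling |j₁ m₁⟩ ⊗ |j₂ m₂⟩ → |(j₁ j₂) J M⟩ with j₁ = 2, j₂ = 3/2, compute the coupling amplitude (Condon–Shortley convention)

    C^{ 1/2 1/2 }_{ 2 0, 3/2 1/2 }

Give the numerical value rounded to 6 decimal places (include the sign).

j₁+j₂−J=3  J+j₁−j₂=1  J−j₁+j₂=0  j₁+j₂+J+1=5
(j₁±m₁, j₂±m₂, J±M) = (2,2,2,1,1,0)
P² = 4/5
sum k=2..2:
  [2] +1/2 = 1/2
S = 1/2
C² = P²·S² = 1/5 ; C = +0.447214

+√(1/5) ≈ +0.447214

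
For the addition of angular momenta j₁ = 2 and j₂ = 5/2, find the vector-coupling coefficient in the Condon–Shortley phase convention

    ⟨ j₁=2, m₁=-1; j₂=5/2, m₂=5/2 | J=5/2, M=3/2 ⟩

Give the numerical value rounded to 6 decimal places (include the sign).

√[6·2!2!3!/8! · 1!3!5!0!4!1!] = √(432/7)
  +(−1)^2/∏(2,0,1,3,1,0)! = 1/12  (running 1/12)
⟨..|..⟩ = √(432/7)·(1/12) = +0.654654

+√(3/7) ≈ +0.654654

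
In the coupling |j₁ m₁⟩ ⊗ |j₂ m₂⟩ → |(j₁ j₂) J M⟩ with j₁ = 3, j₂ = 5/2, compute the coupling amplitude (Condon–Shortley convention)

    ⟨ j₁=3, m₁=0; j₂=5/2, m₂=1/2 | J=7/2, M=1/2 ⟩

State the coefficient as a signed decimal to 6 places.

√[8·2!4!3!/10! · 3!3!3!2!4!3!] = √(6912/175)
  +(−1)^0/∏(0,2,3,3,1,0)! = 1/72  (running 1/72)
  +(−1)^1/∏(1,1,2,2,2,1)! = -1/8  (running -1/9)
  +(−1)^2/∏(2,0,1,1,3,2)! = 1/24  (running -5/72)
⟨..|..⟩ = √(6912/175)·(-5/72) = -0.436436

-0.436436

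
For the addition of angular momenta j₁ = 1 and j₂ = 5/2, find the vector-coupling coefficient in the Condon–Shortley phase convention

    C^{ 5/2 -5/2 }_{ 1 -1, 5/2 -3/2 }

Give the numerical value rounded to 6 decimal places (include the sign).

j₁+j₂−J=1  J+j₁−j₂=1  J−j₁+j₂=4  j₁+j₂+J+1=7
(j₁±m₁, j₂±m₂, J±M) = (0,2,1,4,0,5)
P² = 1152/7
sum k=1..1:
  [1] −1/24 = -1/24
S = -1/24
C² = P²·S² = 2/7 ; C = -0.534522

-0.534522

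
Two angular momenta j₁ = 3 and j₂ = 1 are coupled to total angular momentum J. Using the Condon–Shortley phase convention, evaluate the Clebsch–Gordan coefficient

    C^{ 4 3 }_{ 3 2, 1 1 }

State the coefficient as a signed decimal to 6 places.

+√(3/4) ≈ +0.866025

√[9·0!6!2!/9! · 5!1!2!0!7!1!] = √(43200)
  +(−1)^0/∏(0,0,1,2,5,0)! = 1/240  (running 1/240)
⟨..|..⟩ = √(43200)·(1/240) = +0.866025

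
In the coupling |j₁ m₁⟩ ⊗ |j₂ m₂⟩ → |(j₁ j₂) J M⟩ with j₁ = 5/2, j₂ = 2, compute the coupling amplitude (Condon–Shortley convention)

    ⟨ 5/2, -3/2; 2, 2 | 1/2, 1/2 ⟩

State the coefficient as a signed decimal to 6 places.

+√(1/15) = +0.258199

triangle: 4!×1!×0!/6! = 24/720
(j±m)!: 1!×4!×4!×0!×1!×0! = 576
prefactor² = (2J+1)×Δ×N² = 192/5
  k=4: +1/(4!×0!×0!×0!×1!×0!) = 1/24
Σ = 1/24  ⇒  CG² = 192/5×1/24² = 1/15
CG = +√(1/15) = +0.258199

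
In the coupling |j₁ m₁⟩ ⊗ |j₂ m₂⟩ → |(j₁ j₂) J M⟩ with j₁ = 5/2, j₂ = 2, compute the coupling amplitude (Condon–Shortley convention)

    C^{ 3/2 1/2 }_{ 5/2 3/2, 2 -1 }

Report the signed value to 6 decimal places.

triangle: 3!×2!×1!/7! = 12/5040
(j±m)!: 4!×1!×1!×3!×2!×1! = 288
prefactor² = (2J+1)×Δ×N² = 96/35
  k=0: +1/(0!×3!×1!×1!×1!×0!) = 1/6
  k=1: −1/(1!×2!×0!×0!×2!×1!) = -1/4
Σ = -1/12  ⇒  CG² = 96/35×(-1/12)² = 2/105
CG = −√(2/105) = -0.138013

-0.138013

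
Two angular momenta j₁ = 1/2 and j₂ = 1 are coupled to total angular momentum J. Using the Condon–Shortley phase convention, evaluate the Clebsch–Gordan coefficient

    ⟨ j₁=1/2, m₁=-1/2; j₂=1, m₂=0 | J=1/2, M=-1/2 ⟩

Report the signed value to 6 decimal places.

−√(1/3) = -0.577350

j₁+j₂−J=1  J+j₁−j₂=0  J−j₁+j₂=1  j₁+j₂+J+1=3
(j₁±m₁, j₂±m₂, J±M) = (0,1,1,1,0,1)
P² = 1/3
sum k=1..1:
  [1] −1/1 = -1
S = -1
C² = P²·S² = 1/3 ; C = -0.577350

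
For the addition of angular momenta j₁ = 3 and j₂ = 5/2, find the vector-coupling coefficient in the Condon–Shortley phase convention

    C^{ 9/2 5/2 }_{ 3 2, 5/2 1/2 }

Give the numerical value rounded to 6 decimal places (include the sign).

triangle: 1!*5!*4!/11! = 2880/39916800
(j±m)!: 5!*1!*3!*2!*7!*2! = 14515200
prefactor² = (2J+1)*Δ*N² = 115200/11
  k=0: +1/(0!*1!*1!*3!*4!*1!) = 1/144
  k=1: −1/(1!*0!*0!*2!*5!*2!) = -1/480
Σ = 7/1440  ⇒  CG² = 115200/11*7/1440² = 49/198
CG = +√(49/198) = +0.497468

+0.497468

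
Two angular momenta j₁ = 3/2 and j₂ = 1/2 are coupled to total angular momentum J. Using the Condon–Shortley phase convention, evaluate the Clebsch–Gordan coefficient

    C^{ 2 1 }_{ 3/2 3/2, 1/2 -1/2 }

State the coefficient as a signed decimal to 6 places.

triangle: 0!*3!*1!/5! = 6/120
(j±m)!: 3!*0!*0!*1!*3!*1! = 36
prefactor² = (2J+1)*Δ*N² = 9
  k=0: +1/(0!*0!*0!*0!*3!*1!) = 1/6
Σ = 1/6  ⇒  CG² = 9*1/6² = 1/4
CG = +√(1/4) = +0.500000

+0.500000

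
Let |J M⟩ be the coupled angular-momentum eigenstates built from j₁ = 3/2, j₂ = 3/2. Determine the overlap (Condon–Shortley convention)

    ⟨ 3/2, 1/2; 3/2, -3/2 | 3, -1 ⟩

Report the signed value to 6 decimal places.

+0.447214

√[7·0!3!3!/7! · 2!1!0!3!2!4!] = √(144/5)
  +(−1)^0/∏(0,0,1,0,2,3)! = 1/12  (running 1/12)
⟨..|..⟩ = √(144/5)·(1/12) = +0.447214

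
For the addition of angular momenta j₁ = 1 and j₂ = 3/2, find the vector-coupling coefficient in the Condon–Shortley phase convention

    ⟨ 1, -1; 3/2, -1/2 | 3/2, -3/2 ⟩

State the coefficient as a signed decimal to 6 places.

−√(2/5) = -0.632456

triangle: 1!*1!*2!/5! = 2/120
(j±m)!: 0!*2!*1!*2!*0!*3! = 24
prefactor² = (2J+1)*Δ*N² = 8/5
  k=1: −1/(1!*0!*1!*0!*0!*2!) = -1/2
Σ = -1/2  ⇒  CG² = 8/5*(-1/2)² = 2/5
CG = −√(2/5) = -0.632456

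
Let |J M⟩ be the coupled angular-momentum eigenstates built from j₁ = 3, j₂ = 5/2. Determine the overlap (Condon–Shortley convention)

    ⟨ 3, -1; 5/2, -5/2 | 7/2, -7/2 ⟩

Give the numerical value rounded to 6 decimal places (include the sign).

+0.471405

triangle: 2!×4!×3!/10! = 288/3628800
(j±m)!: 2!×4!×0!×5!×0!×7! = 29030400
prefactor² = (2J+1)×Δ×N² = 18432
  k=0: +1/(0!×2!×4!×0!×0!×3!) = 1/288
Σ = 1/288  ⇒  CG² = 18432×1/288² = 2/9
CG = +√(2/9) = +0.471405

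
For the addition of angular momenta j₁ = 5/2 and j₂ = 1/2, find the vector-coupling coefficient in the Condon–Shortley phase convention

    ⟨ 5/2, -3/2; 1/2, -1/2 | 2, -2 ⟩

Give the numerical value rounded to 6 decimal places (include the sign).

+0.408248

j₁+j₂−J=1  J+j₁−j₂=4  J−j₁+j₂=0  j₁+j₂+J+1=6
(j₁±m₁, j₂±m₂, J±M) = (1,4,0,1,0,4)
P² = 96
sum k=0..0:
  [0] +1/24 = 1/24
S = 1/24
C² = P²·S² = 1/6 ; C = +0.408248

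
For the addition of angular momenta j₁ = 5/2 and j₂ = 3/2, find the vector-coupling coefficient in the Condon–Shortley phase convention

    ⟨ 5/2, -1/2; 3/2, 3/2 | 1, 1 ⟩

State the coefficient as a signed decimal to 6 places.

-0.223607  (= −√(1/20))

j₁+j₂−J=3  J+j₁−j₂=2  J−j₁+j₂=0  j₁+j₂+J+1=6
(j₁±m₁, j₂±m₂, J±M) = (2,3,3,0,2,0)
P² = 36/5
sum k=3..3:
  [3] −1/12 = -1/12
S = -1/12
C² = P²·S² = 1/20 ; C = -0.223607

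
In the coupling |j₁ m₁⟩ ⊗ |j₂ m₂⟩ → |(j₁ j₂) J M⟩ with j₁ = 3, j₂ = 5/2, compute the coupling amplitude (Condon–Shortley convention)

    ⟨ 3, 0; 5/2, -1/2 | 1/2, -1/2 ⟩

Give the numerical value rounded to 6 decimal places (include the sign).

+√(1/7) ≈ +0.377964

triangle: 5!·1!·0!/7! = 120/5040
(j±m)!: 3!·3!·2!·3!·0!·1! = 432
prefactor² = (2J+1)·Δ·N² = 144/7
  k=2: +1/(2!·3!·1!·0!·0!·0!) = 1/12
Σ = 1/12  ⇒  CG² = 144/7·1/12² = 1/7
CG = +√(1/7) = +0.377964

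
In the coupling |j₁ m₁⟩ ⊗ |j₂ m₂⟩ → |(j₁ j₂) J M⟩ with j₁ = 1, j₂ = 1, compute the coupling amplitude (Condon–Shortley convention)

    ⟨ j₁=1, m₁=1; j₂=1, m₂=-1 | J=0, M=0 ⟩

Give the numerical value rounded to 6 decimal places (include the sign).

triangle: 2!*0!*0!/3! = 2/6
(j±m)!: 2!*0!*0!*2!*0!*0! = 4
prefactor² = (2J+1)*Δ*N² = 4/3
  k=0: +1/(0!*2!*0!*0!*0!*0!) = 1/2
Σ = 1/2  ⇒  CG² = 4/3*1/2² = 1/3
CG = +√(1/3) = +0.577350

+0.577350  (= +√(1/3))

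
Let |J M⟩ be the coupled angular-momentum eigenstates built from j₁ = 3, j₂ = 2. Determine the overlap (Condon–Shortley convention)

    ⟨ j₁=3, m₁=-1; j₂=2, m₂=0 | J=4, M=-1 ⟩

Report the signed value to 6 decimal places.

triangle: 1!*5!*3!/10! = 720/3628800
(j±m)!: 2!*4!*2!*2!*3!*5! = 138240
prefactor² = (2J+1)*Δ*N² = 1728/7
  k=0: +1/(0!*1!*4!*2!*1!*1!) = 1/48
  k=1: −1/(1!*0!*3!*1!*2!*2!) = -1/24
Σ = -1/48  ⇒  CG² = 1728/7*(-1/48)² = 3/28
CG = −√(3/28) = -0.327327

−√(3/28) ≈ -0.327327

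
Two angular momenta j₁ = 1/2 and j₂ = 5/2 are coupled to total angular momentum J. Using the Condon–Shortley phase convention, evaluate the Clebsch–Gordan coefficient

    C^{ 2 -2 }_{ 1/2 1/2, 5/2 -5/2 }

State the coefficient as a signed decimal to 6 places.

+√(5/6) ≈ +0.912871

√[5·1!0!4!/6! · 1!0!0!5!0!4!] = √(480)
  +(−1)^0/∏(0,1,0,0,0,4)! = 1/24  (running 1/24)
⟨..|..⟩ = √(480)·(1/24) = +0.912871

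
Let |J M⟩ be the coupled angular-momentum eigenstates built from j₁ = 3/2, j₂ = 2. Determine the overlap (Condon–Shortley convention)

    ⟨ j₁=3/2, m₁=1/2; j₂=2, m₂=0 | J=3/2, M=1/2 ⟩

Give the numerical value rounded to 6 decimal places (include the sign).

−√(1/5) = -0.447214

j₁+j₂−J=2  J+j₁−j₂=1  J−j₁+j₂=2  j₁+j₂+J+1=6
(j₁±m₁, j₂±m₂, J±M) = (2,1,2,2,2,1)
P² = 16/45
sum k=0..1:
  [0] +1/4 = 1/4
  [1] −1/1 = -1
S = -3/4
C² = P²·S² = 1/5 ; C = -0.447214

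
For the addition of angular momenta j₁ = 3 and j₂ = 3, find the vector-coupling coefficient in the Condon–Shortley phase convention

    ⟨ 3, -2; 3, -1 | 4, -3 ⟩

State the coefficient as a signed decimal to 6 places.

√[9·2!4!4!/11! · 1!5!2!4!1!7!] = √(82944/11)
  +(−1)^1/∏(1,1,4,1,0,3)! = -1/144  (running -1/144)
  +(−1)^2/∏(2,0,3,0,1,4)! = 1/288  (running -1/288)
⟨..|..⟩ = √(82944/11)·(-1/288) = -0.301511

-0.301511  (= −√(1/11))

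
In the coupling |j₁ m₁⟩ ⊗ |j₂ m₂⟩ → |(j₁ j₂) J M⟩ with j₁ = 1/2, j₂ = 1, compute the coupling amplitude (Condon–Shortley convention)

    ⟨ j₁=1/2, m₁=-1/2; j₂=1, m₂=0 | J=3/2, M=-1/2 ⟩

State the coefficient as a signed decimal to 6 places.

triangle: 0!*1!*2!/4! = 2/24
(j±m)!: 0!*1!*1!*1!*1!*2! = 2
prefactor² = (2J+1)*Δ*N² = 2/3
  k=0: +1/(0!*0!*1!*1!*0!*1!) = 1
Σ = 1  ⇒  CG² = 2/3*1² = 2/3
CG = +√(2/3) = +0.816497

+0.816497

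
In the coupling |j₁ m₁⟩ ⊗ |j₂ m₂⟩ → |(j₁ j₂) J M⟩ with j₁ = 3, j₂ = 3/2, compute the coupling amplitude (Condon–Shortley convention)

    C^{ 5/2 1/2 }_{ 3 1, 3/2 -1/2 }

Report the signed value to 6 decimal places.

j₁+j₂−J=2  J+j₁−j₂=4  J−j₁+j₂=1  j₁+j₂+J+1=8
(j₁±m₁, j₂±m₂, J±M) = (4,2,1,2,3,2)
P² = 288/35
sum k=0..1:
  [0] +1/8 = 1/8
  [1] −1/6 = -1/6
S = -1/24
C² = P²·S² = 1/70 ; C = -0.119523

-0.119523  (= −√(1/70))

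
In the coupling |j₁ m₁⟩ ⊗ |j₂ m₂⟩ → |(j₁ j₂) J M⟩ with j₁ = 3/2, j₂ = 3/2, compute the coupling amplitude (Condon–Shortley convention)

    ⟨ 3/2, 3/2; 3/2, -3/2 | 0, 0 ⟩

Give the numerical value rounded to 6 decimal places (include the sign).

√[1·3!0!0!/4! · 3!0!0!3!0!0!] = √(9)
  +(−1)^0/∏(0,3,0,0,0,0)! = 1/6  (running 1/6)
⟨..|..⟩ = √(9)·(1/6) = +0.500000

+√(1/4) ≈ +0.500000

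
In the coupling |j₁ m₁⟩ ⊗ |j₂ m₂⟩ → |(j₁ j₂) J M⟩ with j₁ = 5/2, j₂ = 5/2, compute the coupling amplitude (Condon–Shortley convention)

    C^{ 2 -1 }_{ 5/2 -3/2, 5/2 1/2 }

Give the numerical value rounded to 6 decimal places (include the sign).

j₁+j₂−J=3  J+j₁−j₂=2  J−j₁+j₂=2  j₁+j₂+J+1=8
(j₁±m₁, j₂±m₂, J±M) = (1,4,3,2,1,3)
P² = 36/7
sum k=2..3:
  [2] +1/4 = 1/4
  [3] −1/12 = -1/12
S = 1/6
C² = P²·S² = 1/7 ; C = +0.377964

+0.377964  (= +√(1/7))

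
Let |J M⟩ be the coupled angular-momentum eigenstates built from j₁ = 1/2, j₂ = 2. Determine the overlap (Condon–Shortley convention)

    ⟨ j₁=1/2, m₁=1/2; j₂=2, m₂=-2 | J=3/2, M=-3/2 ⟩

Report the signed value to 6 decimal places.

+0.894427

triangle: 1!×0!×3!/5! = 6/120
(j±m)!: 1!×0!×0!×4!×0!×3! = 144
prefactor² = (2J+1)×Δ×N² = 144/5
  k=0: +1/(0!×1!×0!×0!×0!×3!) = 1/6
Σ = 1/6  ⇒  CG² = 144/5×1/6² = 4/5
CG = +√(4/5) = +0.894427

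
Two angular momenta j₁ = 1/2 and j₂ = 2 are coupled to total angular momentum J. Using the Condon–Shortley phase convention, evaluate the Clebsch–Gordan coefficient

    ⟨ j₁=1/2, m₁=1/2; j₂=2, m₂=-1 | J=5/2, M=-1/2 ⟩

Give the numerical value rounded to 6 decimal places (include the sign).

+√(2/5) ≈ +0.632456

√[6·0!1!4!/6! · 1!0!1!3!2!3!] = √(72/5)
  +(−1)^0/∏(0,0,0,1,1,3)! = 1/6  (running 1/6)
⟨..|..⟩ = √(72/5)·(1/6) = +0.632456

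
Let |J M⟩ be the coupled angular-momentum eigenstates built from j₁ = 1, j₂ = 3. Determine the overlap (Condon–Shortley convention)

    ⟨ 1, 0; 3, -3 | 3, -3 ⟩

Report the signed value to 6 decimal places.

triangle: 1!×1!×5!/8! = 120/40320
(j±m)!: 1!×1!×0!×6!×0!×6! = 518400
prefactor² = (2J+1)×Δ×N² = 10800
  k=0: +1/(0!×1!×1!×0!×0!×5!) = 1/120
Σ = 1/120  ⇒  CG² = 10800×1/120² = 3/4
CG = +√(3/4) = +0.866025

+√(3/4) ≈ +0.866025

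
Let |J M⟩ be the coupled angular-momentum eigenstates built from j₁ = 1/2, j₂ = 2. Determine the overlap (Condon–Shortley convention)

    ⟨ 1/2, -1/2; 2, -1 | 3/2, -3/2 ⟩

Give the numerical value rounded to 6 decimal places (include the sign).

−√(1/5) ≈ -0.447214

triangle: 1!×0!×3!/5! = 6/120
(j±m)!: 0!×1!×1!×3!×0!×3! = 36
prefactor² = (2J+1)×Δ×N² = 36/5
  k=1: −1/(1!×0!×0!×0!×0!×3!) = -1/6
Σ = -1/6  ⇒  CG² = 36/5×(-1/6)² = 1/5
CG = −√(1/5) = -0.447214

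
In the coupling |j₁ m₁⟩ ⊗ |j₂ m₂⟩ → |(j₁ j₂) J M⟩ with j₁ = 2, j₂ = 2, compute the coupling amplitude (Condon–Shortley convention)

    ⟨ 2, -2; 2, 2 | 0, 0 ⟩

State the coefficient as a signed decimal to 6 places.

+√(1/5) ≈ +0.447214

triangle: 4!·0!·0!/5! = 24/120
(j±m)!: 0!·4!·4!·0!·0!·0! = 576
prefactor² = (2J+1)·Δ·N² = 576/5
  k=4: +1/(4!·0!·0!·0!·0!·0!) = 1/24
Σ = 1/24  ⇒  CG² = 576/5·1/24² = 1/5
CG = +√(1/5) = +0.447214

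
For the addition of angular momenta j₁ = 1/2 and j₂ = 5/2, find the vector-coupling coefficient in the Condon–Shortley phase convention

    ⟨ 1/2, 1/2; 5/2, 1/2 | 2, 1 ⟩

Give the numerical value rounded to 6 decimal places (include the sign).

+√(1/3) ≈ +0.577350

triangle: 1!*0!*4!/6! = 24/720
(j±m)!: 1!*0!*3!*2!*3!*1! = 72
prefactor² = (2J+1)*Δ*N² = 12
  k=0: +1/(0!*1!*0!*3!*0!*1!) = 1/6
Σ = 1/6  ⇒  CG² = 12*1/6² = 1/3
CG = +√(1/3) = +0.577350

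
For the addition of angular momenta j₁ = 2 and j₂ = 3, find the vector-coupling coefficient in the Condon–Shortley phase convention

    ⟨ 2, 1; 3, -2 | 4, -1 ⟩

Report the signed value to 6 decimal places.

+√(7/20) ≈ +0.591608

triangle: 1!×3!×5!/10! = 720/3628800
(j±m)!: 3!×1!×1!×5!×3!×5! = 518400
prefactor² = (2J+1)×Δ×N² = 6480/7
  k=0: +1/(0!×1!×1!×1!×2!×4!) = 1/48
  k=1: −1/(1!×0!×0!×0!×3!×5!) = -1/720
Σ = 7/360  ⇒  CG² = 6480/7×7/360² = 7/20
CG = +√(7/20) = +0.591608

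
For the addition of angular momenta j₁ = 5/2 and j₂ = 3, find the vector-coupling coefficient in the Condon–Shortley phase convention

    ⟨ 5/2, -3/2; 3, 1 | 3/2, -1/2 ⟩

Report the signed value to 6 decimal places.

triangle: 4!*1!*2!/8! = 48/40320
(j±m)!: 1!*4!*4!*2!*1!*2! = 2304
prefactor² = (2J+1)*Δ*N² = 384/35
  k=3: −1/(3!*1!*1!*1!*0!*1!) = -1/6
  k=4: +1/(4!*0!*0!*0!*1!*2!) = 1/48
Σ = -7/48  ⇒  CG² = 384/35*(-7/48)² = 7/30
CG = −√(7/30) = -0.483046

−√(7/30) = -0.483046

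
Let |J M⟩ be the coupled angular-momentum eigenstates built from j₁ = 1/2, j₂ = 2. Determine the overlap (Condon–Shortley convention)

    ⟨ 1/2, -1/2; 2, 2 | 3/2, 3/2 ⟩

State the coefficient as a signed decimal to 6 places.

-0.894427

triangle: 1!·0!·3!/5! = 6/120
(j±m)!: 0!·1!·4!·0!·3!·0! = 144
prefactor² = (2J+1)·Δ·N² = 144/5
  k=1: −1/(1!·0!·0!·3!·0!·0!) = -1/6
Σ = -1/6  ⇒  CG² = 144/5·(-1/6)² = 4/5
CG = −√(4/5) = -0.894427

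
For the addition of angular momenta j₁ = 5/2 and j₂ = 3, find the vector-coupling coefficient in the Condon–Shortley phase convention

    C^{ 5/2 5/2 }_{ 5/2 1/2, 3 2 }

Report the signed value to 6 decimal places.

√[6·3!2!3!/9! · 3!2!5!1!5!0!] = √(1440/7)
  +(−1)^2/∏(2,1,0,3,2,0)! = 1/24  (running 1/24)
⟨..|..⟩ = √(1440/7)·(1/24) = +0.597614

+√(5/14) = +0.597614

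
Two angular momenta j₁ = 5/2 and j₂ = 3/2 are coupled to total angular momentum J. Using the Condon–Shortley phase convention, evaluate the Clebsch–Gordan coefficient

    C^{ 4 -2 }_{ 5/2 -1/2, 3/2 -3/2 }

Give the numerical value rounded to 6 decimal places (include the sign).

+0.597614  (= +√(5/14))

j₁+j₂−J=0  J+j₁−j₂=5  J−j₁+j₂=3  j₁+j₂+J+1=9
(j₁±m₁, j₂±m₂, J±M) = (2,3,0,3,2,6)
P² = 12960/7
sum k=0..0:
  [0] +1/72 = 1/72
S = 1/72
C² = P²·S² = 5/14 ; C = +0.597614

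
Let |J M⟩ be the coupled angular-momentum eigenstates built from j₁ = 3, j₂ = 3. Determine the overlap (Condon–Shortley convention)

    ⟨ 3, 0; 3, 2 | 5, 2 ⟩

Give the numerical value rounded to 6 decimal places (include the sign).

j₁+j₂−J=1  J+j₁−j₂=5  J−j₁+j₂=5  j₁+j₂+J+1=12
(j₁±m₁, j₂±m₂, J±M) = (3,3,5,1,7,3)
P² = 43200
sum k=0..1:
  [0] +1/1440 = 1/1440
  [1] −1/288 = -1/288
S = -1/360
C² = P²·S² = 1/3 ; C = -0.577350

−√(1/3) = -0.577350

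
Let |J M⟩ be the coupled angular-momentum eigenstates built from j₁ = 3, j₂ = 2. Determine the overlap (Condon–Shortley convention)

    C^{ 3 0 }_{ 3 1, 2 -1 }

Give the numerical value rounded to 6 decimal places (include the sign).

+√(1/30) = +0.182574

j₁+j₂−J=2  J+j₁−j₂=4  J−j₁+j₂=2  j₁+j₂+J+1=9
(j₁±m₁, j₂±m₂, J±M) = (4,2,1,3,3,3)
P² = 96/5
sum k=0..1:
  [0] +1/8 = 1/8
  [1] −1/12 = -1/12
S = 1/24
C² = P²·S² = 1/30 ; C = +0.182574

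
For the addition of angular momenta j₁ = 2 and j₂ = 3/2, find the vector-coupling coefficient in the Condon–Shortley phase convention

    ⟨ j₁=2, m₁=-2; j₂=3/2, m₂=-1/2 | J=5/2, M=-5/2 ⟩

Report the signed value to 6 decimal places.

triangle: 1!*3!*2!/7! = 12/5040
(j±m)!: 0!*4!*1!*2!*0!*5! = 5760
prefactor² = (2J+1)*Δ*N² = 576/7
  k=1: −1/(1!*0!*3!*0!*0!*2!) = -1/12
Σ = -1/12  ⇒  CG² = 576/7*(-1/12)² = 4/7
CG = −√(4/7) = -0.755929

−√(4/7) = -0.755929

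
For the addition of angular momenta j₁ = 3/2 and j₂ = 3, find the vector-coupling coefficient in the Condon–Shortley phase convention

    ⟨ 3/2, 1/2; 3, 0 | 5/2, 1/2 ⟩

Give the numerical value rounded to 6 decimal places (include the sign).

j₁+j₂−J=2  J+j₁−j₂=1  J−j₁+j₂=4  j₁+j₂+J+1=8
(j₁±m₁, j₂±m₂, J±M) = (2,1,3,3,3,2)
P² = 216/35
sum k=0..1:
  [0] +1/12 = 1/12
  [1] −1/4 = -1/4
S = -1/6
C² = P²·S² = 6/35 ; C = -0.414039

−√(6/35) = -0.414039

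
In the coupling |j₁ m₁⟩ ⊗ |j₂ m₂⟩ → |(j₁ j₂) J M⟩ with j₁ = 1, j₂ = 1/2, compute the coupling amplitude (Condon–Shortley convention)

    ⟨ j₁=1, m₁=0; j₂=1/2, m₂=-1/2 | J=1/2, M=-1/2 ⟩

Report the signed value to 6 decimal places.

j₁+j₂−J=1  J+j₁−j₂=1  J−j₁+j₂=0  j₁+j₂+J+1=3
(j₁±m₁, j₂±m₂, J±M) = (1,1,0,1,0,1)
P² = 1/3
sum k=0..0:
  [0] +1/1 = 1
S = 1
C² = P²·S² = 1/3 ; C = +0.577350

+0.577350  (= +√(1/3))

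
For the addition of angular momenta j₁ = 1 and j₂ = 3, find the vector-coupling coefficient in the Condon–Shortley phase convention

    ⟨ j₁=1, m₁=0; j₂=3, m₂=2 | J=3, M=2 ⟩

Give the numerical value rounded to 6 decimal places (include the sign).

−√(1/3) = -0.577350

j₁+j₂−J=1  J+j₁−j₂=1  J−j₁+j₂=5  j₁+j₂+J+1=8
(j₁±m₁, j₂±m₂, J±M) = (1,1,5,1,5,1)
P² = 300
sum k=0..1:
  [0] +1/120 = 1/120
  [1] −1/24 = -1/24
S = -1/30
C² = P²·S² = 1/3 ; C = -0.577350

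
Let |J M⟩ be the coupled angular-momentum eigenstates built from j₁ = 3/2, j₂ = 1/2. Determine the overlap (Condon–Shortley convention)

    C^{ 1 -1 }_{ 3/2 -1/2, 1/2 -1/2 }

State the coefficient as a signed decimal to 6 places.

+0.500000  (= +√(1/4))

triangle: 1!×2!×0!/4! = 2/24
(j±m)!: 1!×2!×0!×1!×0!×2! = 4
prefactor² = (2J+1)×Δ×N² = 1
  k=0: +1/(0!×1!×2!×0!×0!×0!) = 1/2
Σ = 1/2  ⇒  CG² = 1×1/2² = 1/4
CG = +√(1/4) = +0.500000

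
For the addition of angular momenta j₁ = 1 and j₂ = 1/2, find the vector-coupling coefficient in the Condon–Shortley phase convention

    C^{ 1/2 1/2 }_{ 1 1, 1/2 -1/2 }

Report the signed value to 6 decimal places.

+√(2/3) = +0.816497

j₁+j₂−J=1  J+j₁−j₂=1  J−j₁+j₂=0  j₁+j₂+J+1=3
(j₁±m₁, j₂±m₂, J±M) = (2,0,0,1,1,0)
P² = 2/3
sum k=0..0:
  [0] +1/1 = 1
S = 1
C² = P²·S² = 2/3 ; C = +0.816497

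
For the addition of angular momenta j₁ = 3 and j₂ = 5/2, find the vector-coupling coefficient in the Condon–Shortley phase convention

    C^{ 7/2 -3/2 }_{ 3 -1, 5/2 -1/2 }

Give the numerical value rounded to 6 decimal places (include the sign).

√[8·2!4!3!/10! · 2!4!2!3!2!5!] = √(3072/35)
  +(−1)^0/∏(0,2,4,2,0,1)! = 1/96  (running 1/96)
  +(−1)^1/∏(1,1,3,1,1,2)! = -1/12  (running -7/96)
  +(−1)^2/∏(2,0,2,0,2,3)! = 1/48  (running -5/96)
⟨..|..⟩ = √(3072/35)·(-5/96) = -0.487950

−√(5/21) ≈ -0.487950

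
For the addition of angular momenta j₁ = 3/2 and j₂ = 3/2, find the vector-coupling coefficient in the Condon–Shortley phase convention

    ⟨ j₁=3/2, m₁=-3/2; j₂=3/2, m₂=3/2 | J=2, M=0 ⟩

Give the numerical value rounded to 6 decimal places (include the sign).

triangle: 1!·2!·2!/6! = 4/720
(j±m)!: 0!·3!·3!·0!·2!·2! = 144
prefactor² = (2J+1)·Δ·N² = 4
  k=1: −1/(1!·0!·2!·2!·0!·0!) = -1/4
Σ = -1/4  ⇒  CG² = 4·(-1/4)² = 1/4
CG = −√(1/4) = -0.500000

-0.500000  (= −√(1/4))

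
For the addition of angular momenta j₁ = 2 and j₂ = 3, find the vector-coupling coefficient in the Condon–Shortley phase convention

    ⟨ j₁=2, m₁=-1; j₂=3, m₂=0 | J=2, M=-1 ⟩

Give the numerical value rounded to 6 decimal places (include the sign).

triangle: 3!×1!×3!/8! = 36/40320
(j±m)!: 1!×3!×3!×3!×1!×3! = 1296
prefactor² = (2J+1)×Δ×N² = 81/14
  k=2: +1/(2!×1!×1!×1!×0!×2!) = 1/4
  k=3: −1/(3!×0!×0!×0!×1!×3!) = -1/36
Σ = 2/9  ⇒  CG² = 81/14×2/9² = 2/7
CG = +√(2/7) = +0.534522

+√(2/7) = +0.534522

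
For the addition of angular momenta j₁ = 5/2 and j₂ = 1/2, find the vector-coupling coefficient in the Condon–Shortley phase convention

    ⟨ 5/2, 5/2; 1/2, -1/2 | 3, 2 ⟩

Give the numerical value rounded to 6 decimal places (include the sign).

+√(1/6) ≈ +0.408248

√[7·0!5!1!/7! · 5!0!0!1!5!1!] = √(2400)
  +(−1)^0/∏(0,0,0,0,5,1)! = 1/120  (running 1/120)
⟨..|..⟩ = √(2400)·(1/120) = +0.408248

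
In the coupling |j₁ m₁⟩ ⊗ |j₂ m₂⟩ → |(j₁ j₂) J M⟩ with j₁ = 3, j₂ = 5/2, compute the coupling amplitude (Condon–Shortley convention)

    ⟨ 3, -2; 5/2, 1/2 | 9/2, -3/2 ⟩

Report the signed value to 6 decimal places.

-0.604815  (= −√(169/462))

√[10·1!5!4!/11! · 1!5!3!2!3!6!] = √(345600/77)
  +(−1)^0/∏(0,1,5,3,0,1)! = 1/720  (running 1/720)
  +(−1)^1/∏(1,0,4,2,1,2)! = -1/96  (running -13/1440)
⟨..|..⟩ = √(345600/77)·(-13/1440) = -0.604815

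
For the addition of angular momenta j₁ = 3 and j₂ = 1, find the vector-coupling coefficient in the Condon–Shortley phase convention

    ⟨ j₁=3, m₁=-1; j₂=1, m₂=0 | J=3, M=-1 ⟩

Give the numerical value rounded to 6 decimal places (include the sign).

j₁+j₂−J=1  J+j₁−j₂=5  J−j₁+j₂=1  j₁+j₂+J+1=8
(j₁±m₁, j₂±m₂, J±M) = (2,4,1,1,2,4)
P² = 48
sum k=0..1:
  [0] +1/24 = 1/24
  [1] −1/12 = -1/12
S = -1/24
C² = P²·S² = 1/12 ; C = -0.288675

−√(1/12) ≈ -0.288675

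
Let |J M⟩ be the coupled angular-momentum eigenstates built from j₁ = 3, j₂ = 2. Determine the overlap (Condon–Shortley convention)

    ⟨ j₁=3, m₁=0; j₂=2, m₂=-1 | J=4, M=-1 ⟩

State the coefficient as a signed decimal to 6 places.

+0.462910

triangle: 1!·5!·3!/10! = 720/3628800
(j±m)!: 3!·3!·1!·3!·3!·5! = 155520
prefactor² = (2J+1)·Δ·N² = 1944/7
  k=0: +1/(0!·1!·3!·1!·2!·2!) = 1/24
  k=1: −1/(1!·0!·2!·0!·3!·3!) = -1/72
Σ = 1/36  ⇒  CG² = 1944/7·1/36² = 3/14
CG = +√(3/14) = +0.462910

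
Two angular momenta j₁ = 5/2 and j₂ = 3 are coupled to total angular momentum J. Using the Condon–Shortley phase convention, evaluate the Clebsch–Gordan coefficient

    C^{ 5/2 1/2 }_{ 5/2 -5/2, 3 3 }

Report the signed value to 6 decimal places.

triangle: 3!*2!*3!/9! = 72/362880
(j±m)!: 0!*5!*6!*0!*3!*2! = 1036800
prefactor² = (2J+1)*Δ*N² = 8640/7
  k=3: −1/(3!*0!*2!*3!*0!*0!) = -1/72
Σ = -1/72  ⇒  CG² = 8640/7*(-1/72)² = 5/21
CG = −√(5/21) = -0.487950

-0.487950  (= −√(5/21))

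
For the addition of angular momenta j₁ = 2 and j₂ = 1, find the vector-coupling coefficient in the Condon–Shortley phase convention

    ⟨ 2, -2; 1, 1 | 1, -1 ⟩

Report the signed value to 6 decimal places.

+√(3/5) = +0.774597

triangle: 2!×2!×0!/5! = 4/120
(j±m)!: 0!×4!×2!×0!×0!×2! = 96
prefactor² = (2J+1)×Δ×N² = 48/5
  k=2: +1/(2!×0!×2!×0!×0!×0!) = 1/4
Σ = 1/4  ⇒  CG² = 48/5×1/4² = 3/5
CG = +√(3/5) = +0.774597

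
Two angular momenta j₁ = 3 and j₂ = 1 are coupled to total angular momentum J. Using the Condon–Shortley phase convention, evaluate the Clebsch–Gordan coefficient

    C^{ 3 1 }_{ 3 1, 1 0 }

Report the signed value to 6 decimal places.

triangle: 1!*5!*1!/8! = 120/40320
(j±m)!: 4!*2!*1!*1!*4!*2! = 2304
prefactor² = (2J+1)*Δ*N² = 48
  k=0: +1/(0!*1!*2!*1!*3!*0!) = 1/12
  k=1: −1/(1!*0!*1!*0!*4!*1!) = -1/24
Σ = 1/24  ⇒  CG² = 48*1/24² = 1/12
CG = +√(1/12) = +0.288675

+√(1/12) = +0.288675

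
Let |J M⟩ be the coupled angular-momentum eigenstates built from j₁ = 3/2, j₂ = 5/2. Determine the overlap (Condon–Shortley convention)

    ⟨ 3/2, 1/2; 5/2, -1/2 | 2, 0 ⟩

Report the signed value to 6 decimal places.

-0.267261

√[5·2!1!3!/7! · 2!1!2!3!2!2!] = √(8/7)
  +(−1)^0/∏(0,2,1,2,0,1)! = 1/4  (running 1/4)
  +(−1)^1/∏(1,1,0,1,1,2)! = -1/2  (running -1/4)
⟨..|..⟩ = √(8/7)·(-1/4) = -0.267261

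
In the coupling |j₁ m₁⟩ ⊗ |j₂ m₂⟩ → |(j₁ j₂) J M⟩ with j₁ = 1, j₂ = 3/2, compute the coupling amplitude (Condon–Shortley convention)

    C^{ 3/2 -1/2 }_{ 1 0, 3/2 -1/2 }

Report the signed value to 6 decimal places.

j₁+j₂−J=1  J+j₁−j₂=1  J−j₁+j₂=2  j₁+j₂+J+1=5
(j₁±m₁, j₂±m₂, J±M) = (1,1,1,2,1,2)
P² = 4/15
sum k=0..1:
  [0] +1/1 = 1
  [1] −1/2 = -1/2
S = 1/2
C² = P²·S² = 1/15 ; C = +0.258199

+0.258199  (= +√(1/15))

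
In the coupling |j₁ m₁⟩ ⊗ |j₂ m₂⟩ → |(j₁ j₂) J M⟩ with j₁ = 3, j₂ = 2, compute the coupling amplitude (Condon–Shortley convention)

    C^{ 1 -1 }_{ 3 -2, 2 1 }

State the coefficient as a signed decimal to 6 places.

√[3·4!2!0!/7! · 1!5!3!1!0!2!] = √(288/7)
  +(−1)^3/∏(3,1,2,0,0,0)! = -1/12  (running -1/12)
⟨..|..⟩ = √(288/7)·(-1/12) = -0.534522

−√(2/7) ≈ -0.534522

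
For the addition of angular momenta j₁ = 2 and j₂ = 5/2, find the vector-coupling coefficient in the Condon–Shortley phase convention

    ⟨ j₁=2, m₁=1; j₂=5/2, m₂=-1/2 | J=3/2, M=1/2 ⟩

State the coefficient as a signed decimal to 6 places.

−√(5/21) ≈ -0.487950

j₁+j₂−J=3  J+j₁−j₂=1  J−j₁+j₂=2  j₁+j₂+J+1=7
(j₁±m₁, j₂±m₂, J±M) = (3,1,2,3,2,1)
P² = 48/35
sum k=0..1:
  [0] +1/12 = 1/12
  [1] −1/2 = -1/2
S = -5/12
C² = P²·S² = 5/21 ; C = -0.487950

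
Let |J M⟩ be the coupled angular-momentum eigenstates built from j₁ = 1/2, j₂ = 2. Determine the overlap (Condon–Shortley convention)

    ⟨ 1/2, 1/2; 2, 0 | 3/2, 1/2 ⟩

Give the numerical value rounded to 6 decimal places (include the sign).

triangle: 1!*0!*3!/5! = 6/120
(j±m)!: 1!*0!*2!*2!*2!*1! = 8
prefactor² = (2J+1)*Δ*N² = 8/5
  k=0: +1/(0!*1!*0!*2!*0!*1!) = 1/2
Σ = 1/2  ⇒  CG² = 8/5*1/2² = 2/5
CG = +√(2/5) = +0.632456

+√(2/5) = +0.632456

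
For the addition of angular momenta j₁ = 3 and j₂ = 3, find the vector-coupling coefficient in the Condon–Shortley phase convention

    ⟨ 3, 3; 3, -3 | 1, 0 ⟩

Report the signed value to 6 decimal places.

√[3·5!1!1!/8! · 6!0!0!6!1!1!] = √(32400/7)
  +(−1)^0/∏(0,5,0,0,1,1)! = 1/120  (running 1/120)
⟨..|..⟩ = √(32400/7)·(1/120) = +0.566947

+√(9/28) = +0.566947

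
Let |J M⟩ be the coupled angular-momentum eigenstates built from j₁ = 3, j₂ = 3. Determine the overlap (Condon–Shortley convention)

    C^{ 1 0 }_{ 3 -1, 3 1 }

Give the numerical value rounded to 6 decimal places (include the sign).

-0.188982  (= −√(1/28))

√[3·5!1!1!/8! · 2!4!4!2!1!1!] = √(144/7)
  +(−1)^3/∏(3,2,1,1,0,0)! = -1/12  (running -1/12)
  +(−1)^4/∏(4,1,0,0,1,1)! = 1/24  (running -1/24)
⟨..|..⟩ = √(144/7)·(-1/24) = -0.188982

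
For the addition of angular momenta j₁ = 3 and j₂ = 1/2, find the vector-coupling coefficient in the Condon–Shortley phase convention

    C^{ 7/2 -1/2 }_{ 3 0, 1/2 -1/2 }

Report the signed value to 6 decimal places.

j₁+j₂−J=0  J+j₁−j₂=6  J−j₁+j₂=1  j₁+j₂+J+1=8
(j₁±m₁, j₂±m₂, J±M) = (3,3,0,1,3,4)
P² = 5184/7
sum k=0..0:
  [0] +1/36 = 1/36
S = 1/36
C² = P²·S² = 4/7 ; C = +0.755929

+0.755929  (= +√(4/7))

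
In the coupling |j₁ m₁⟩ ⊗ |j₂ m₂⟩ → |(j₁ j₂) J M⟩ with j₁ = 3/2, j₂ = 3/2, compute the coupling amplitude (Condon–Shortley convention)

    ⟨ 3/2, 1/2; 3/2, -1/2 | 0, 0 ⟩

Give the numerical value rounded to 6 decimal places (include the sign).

−√(1/4) ≈ -0.500000

√[1·3!0!0!/4! · 2!1!1!2!0!0!] = √(1)
  +(−1)^1/∏(1,2,0,0,0,0)! = -1/2  (running -1/2)
⟨..|..⟩ = √(1)·(-1/2) = -0.500000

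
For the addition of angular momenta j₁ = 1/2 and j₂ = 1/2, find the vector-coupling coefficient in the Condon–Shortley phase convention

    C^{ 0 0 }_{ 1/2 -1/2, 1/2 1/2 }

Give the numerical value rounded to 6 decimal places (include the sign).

−√(1/2) = -0.707107

triangle: 1!*0!*0!/2! = 1/2
(j±m)!: 0!*1!*1!*0!*0!*0! = 1
prefactor² = (2J+1)*Δ*N² = 1/2
  k=1: −1/(1!*0!*0!*0!*0!*0!) = -1
Σ = -1  ⇒  CG² = 1/2*(-1)² = 1/2
CG = −√(1/2) = -0.707107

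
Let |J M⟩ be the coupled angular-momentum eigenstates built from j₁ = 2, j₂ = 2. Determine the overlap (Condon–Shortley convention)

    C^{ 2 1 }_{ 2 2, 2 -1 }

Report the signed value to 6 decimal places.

+√(3/7) = +0.654654

triangle: 2!·2!·2!/7! = 8/5040
(j±m)!: 4!·0!·1!·3!·3!·1! = 864
prefactor² = (2J+1)·Δ·N² = 48/7
  k=0: +1/(0!·2!·0!·1!·2!·1!) = 1/4
Σ = 1/4  ⇒  CG² = 48/7·1/4² = 3/7
CG = +√(3/7) = +0.654654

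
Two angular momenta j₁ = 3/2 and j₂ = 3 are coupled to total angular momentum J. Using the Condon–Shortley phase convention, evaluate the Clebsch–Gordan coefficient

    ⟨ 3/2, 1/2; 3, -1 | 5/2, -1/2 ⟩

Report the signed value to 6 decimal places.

√[6·2!1!4!/8! · 2!1!2!4!2!3!] = √(288/35)
  +(−1)^0/∏(0,2,1,2,0,2)! = 1/8  (running 1/8)
  +(−1)^1/∏(1,1,0,1,1,3)! = -1/6  (running -1/24)
⟨..|..⟩ = √(288/35)·(-1/24) = -0.119523

−√(1/70) = -0.119523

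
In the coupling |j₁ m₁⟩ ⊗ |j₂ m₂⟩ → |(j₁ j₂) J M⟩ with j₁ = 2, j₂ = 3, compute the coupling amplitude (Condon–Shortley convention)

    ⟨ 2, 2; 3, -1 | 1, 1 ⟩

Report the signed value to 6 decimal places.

√[3·4!0!2!/7! · 4!0!2!4!2!0!] = √(2304/35)
  +(−1)^0/∏(0,4,0,2,0,0)! = 1/48  (running 1/48)
⟨..|..⟩ = √(2304/35)·(1/48) = +0.169031

+0.169031  (= +√(1/35))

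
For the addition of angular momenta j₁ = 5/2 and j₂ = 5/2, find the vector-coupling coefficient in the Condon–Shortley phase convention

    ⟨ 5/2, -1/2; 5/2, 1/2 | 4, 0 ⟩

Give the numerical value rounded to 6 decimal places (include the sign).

-0.377964  (= −√(1/7))

triangle: 1!·4!·4!/10! = 576/3628800
(j±m)!: 2!·3!·3!·2!·4!·4! = 82944
prefactor² = (2J+1)·Δ·N² = 20736/175
  k=0: +1/(0!·1!·3!·3!·1!·1!) = 1/36
  k=1: −1/(1!·0!·2!·2!·2!·2!) = -1/16
Σ = -5/144  ⇒  CG² = 20736/175·(-5/144)² = 1/7
CG = −√(1/7) = -0.377964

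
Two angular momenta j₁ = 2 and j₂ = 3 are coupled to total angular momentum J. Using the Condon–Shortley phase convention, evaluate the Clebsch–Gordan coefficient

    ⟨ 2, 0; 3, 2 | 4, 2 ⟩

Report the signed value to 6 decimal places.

-0.585540  (= −√(12/35))

j₁+j₂−J=1  J+j₁−j₂=3  J−j₁+j₂=5  j₁+j₂+J+1=10
(j₁±m₁, j₂±m₂, J±M) = (2,2,5,1,6,2)
P² = 8640/7
sum k=0..1:
  [0] +1/240 = 1/240
  [1] −1/48 = -1/48
S = -1/60
C² = P²·S² = 12/35 ; C = -0.585540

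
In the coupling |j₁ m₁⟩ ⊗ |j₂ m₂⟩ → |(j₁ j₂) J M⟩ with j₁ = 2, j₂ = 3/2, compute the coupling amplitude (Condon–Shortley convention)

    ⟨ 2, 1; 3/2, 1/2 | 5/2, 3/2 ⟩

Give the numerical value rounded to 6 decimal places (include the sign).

+√(1/35) = +0.169031

triangle: 1!×3!×2!/7! = 12/5040
(j±m)!: 3!×1!×2!×1!×4!×1! = 288
prefactor² = (2J+1)×Δ×N² = 144/35
  k=0: +1/(0!×1!×1!×2!×2!×0!) = 1/4
  k=1: −1/(1!×0!×0!×1!×3!×1!) = -1/6
Σ = 1/12  ⇒  CG² = 144/35×1/12² = 1/35
CG = +√(1/35) = +0.169031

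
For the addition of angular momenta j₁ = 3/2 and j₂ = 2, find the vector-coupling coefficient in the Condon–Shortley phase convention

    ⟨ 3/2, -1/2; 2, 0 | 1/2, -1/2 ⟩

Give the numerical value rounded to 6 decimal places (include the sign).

j₁+j₂−J=3  J+j₁−j₂=0  J−j₁+j₂=1  j₁+j₂+J+1=5
(j₁±m₁, j₂±m₂, J±M) = (1,2,2,2,0,1)
P² = 4/5
sum k=2..2:
  [2] +1/2 = 1/2
S = 1/2
C² = P²·S² = 1/5 ; C = +0.447214

+√(1/5) = +0.447214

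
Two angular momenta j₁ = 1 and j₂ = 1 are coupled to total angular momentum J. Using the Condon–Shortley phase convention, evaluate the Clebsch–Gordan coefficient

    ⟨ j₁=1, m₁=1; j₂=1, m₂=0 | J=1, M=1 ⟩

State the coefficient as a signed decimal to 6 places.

+0.707107  (= +√(1/2))

triangle: 1!×1!×1!/4! = 1/24
(j±m)!: 2!×0!×1!×1!×2!×0! = 4
prefactor² = (2J+1)×Δ×N² = 1/2
  k=0: +1/(0!×1!×0!×1!×1!×0!) = 1
Σ = 1  ⇒  CG² = 1/2×1² = 1/2
CG = +√(1/2) = +0.707107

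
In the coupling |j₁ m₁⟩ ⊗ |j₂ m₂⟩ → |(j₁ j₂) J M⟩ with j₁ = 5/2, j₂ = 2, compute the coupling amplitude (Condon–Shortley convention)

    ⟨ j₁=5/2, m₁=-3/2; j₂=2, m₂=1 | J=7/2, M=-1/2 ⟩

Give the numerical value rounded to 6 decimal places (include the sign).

j₁+j₂−J=1  J+j₁−j₂=4  J−j₁+j₂=3  j₁+j₂+J+1=9
(j₁±m₁, j₂±m₂, J±M) = (1,4,3,1,3,4)
P² = 2304/35
sum k=0..1:
  [0] +1/144 = 1/144
  [1] −1/12 = -1/12
S = -11/144
C² = P²·S² = 121/315 ; C = -0.619780

−√(121/315) ≈ -0.619780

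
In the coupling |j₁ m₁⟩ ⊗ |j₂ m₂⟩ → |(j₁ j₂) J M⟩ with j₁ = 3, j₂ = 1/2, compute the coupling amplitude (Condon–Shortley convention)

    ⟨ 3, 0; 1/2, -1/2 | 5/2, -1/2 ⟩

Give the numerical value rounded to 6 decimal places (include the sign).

√[6·1!5!0!/7! · 3!3!0!1!2!3!] = √(432/7)
  +(−1)^0/∏(0,1,3,0,2,0)! = 1/12  (running 1/12)
⟨..|..⟩ = √(432/7)·(1/12) = +0.654654

+0.654654  (= +√(3/7))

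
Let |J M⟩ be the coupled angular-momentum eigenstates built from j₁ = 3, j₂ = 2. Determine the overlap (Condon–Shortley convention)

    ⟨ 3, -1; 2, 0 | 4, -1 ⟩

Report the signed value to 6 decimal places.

√[9·1!5!3!/10! · 2!4!2!2!3!5!] = √(1728/7)
  +(−1)^0/∏(0,1,4,2,1,1)! = 1/48  (running 1/48)
  +(−1)^1/∏(1,0,3,1,2,2)! = -1/24  (running -1/48)
⟨..|..⟩ = √(1728/7)·(-1/48) = -0.327327

-0.327327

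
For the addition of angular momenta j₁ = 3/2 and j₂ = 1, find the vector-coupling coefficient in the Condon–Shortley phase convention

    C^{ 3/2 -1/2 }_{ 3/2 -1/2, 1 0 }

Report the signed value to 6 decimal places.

−√(1/15) ≈ -0.258199

triangle: 1!*2!*1!/5! = 2/120
(j±m)!: 1!*2!*1!*1!*1!*2! = 4
prefactor² = (2J+1)*Δ*N² = 4/15
  k=0: +1/(0!*1!*2!*1!*0!*0!) = 1/2
  k=1: −1/(1!*0!*1!*0!*1!*1!) = -1
Σ = -1/2  ⇒  CG² = 4/15*(-1/2)² = 1/15
CG = −√(1/15) = -0.258199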